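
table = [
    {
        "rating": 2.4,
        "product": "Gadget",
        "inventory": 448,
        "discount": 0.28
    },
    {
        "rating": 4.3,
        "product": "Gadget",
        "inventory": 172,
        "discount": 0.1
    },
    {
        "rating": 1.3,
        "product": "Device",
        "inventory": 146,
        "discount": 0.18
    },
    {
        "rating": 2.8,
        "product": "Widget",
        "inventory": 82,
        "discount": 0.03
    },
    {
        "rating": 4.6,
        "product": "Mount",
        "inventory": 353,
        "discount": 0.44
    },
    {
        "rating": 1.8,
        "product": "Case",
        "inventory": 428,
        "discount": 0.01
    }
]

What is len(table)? 6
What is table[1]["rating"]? 4.3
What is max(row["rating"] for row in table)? 4.6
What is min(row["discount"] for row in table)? 0.01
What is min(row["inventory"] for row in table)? 82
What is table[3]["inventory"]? 82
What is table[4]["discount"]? 0.44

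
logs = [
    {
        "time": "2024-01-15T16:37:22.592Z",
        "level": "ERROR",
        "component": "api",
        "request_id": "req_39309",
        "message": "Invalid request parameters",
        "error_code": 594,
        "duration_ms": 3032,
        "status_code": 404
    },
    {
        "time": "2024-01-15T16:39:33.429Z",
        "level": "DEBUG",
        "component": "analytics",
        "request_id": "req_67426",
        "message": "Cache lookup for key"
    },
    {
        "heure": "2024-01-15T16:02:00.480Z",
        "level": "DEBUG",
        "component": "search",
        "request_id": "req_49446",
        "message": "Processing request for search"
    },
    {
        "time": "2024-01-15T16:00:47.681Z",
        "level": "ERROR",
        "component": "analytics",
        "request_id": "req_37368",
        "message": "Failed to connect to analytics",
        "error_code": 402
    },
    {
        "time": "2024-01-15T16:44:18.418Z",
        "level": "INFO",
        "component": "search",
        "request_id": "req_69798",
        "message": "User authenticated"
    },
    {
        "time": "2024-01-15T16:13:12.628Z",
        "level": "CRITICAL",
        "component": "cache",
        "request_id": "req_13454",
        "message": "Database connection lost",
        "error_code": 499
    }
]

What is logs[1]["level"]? "DEBUG"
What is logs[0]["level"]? "ERROR"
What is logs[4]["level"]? "INFO"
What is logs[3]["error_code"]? 402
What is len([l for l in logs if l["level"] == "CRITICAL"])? 1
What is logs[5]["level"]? "CRITICAL"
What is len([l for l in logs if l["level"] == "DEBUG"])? 2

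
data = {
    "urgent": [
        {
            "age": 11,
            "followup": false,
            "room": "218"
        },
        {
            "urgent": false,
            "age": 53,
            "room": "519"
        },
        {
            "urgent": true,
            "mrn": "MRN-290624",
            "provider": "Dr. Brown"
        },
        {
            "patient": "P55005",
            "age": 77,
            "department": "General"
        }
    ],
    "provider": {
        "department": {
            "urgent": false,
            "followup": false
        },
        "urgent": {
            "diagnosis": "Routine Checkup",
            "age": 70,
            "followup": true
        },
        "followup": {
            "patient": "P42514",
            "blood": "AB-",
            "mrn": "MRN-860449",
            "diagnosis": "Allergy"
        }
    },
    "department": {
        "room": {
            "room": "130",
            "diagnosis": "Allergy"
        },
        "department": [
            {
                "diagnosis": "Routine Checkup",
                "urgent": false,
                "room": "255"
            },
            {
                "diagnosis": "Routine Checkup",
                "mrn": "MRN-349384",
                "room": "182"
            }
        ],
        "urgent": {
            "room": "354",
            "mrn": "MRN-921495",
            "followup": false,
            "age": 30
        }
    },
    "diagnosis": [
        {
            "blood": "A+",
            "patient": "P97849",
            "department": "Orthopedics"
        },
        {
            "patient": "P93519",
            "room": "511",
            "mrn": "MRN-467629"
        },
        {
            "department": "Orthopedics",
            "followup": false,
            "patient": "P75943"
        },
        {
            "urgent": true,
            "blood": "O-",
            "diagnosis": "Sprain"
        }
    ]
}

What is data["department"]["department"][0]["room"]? "255"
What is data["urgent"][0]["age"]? 11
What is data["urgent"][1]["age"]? 53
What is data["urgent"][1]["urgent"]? False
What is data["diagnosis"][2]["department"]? "Orthopedics"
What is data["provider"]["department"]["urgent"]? False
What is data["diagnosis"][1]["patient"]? "P93519"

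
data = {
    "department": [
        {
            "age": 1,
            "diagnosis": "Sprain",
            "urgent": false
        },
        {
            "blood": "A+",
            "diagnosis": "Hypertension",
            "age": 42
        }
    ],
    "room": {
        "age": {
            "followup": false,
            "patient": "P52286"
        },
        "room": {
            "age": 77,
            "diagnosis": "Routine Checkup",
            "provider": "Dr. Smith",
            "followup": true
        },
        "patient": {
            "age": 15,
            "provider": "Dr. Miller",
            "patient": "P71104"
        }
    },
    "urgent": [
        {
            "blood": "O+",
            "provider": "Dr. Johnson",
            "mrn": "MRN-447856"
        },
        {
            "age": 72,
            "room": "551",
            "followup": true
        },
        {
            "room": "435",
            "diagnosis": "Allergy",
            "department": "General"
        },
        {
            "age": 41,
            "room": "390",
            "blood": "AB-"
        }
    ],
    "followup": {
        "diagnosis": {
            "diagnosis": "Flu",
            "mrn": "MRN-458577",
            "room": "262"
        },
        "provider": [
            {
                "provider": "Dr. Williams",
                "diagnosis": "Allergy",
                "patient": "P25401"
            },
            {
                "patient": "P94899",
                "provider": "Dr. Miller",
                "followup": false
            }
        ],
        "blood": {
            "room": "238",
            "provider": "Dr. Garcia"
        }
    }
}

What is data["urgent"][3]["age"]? 41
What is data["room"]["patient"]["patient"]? "P71104"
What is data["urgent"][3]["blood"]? "AB-"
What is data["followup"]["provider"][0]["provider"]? "Dr. Williams"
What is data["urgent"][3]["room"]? "390"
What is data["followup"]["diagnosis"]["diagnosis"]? "Flu"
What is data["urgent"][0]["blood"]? "O+"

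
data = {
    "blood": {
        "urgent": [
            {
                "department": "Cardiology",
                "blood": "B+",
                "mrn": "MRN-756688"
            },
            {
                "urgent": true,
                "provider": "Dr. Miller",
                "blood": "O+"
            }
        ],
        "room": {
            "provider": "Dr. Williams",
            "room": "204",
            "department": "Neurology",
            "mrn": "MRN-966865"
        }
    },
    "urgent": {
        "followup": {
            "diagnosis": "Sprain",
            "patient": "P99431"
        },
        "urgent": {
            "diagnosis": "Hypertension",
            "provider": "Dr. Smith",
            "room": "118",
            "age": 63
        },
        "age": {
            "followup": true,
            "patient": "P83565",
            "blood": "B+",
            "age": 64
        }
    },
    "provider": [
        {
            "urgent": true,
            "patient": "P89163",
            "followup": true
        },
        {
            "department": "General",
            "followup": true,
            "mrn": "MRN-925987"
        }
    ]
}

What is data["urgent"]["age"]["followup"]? True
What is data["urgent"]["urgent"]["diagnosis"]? "Hypertension"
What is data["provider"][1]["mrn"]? "MRN-925987"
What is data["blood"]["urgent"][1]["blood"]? "O+"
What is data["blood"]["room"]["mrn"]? "MRN-966865"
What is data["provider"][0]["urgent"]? True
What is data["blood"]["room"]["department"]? "Neurology"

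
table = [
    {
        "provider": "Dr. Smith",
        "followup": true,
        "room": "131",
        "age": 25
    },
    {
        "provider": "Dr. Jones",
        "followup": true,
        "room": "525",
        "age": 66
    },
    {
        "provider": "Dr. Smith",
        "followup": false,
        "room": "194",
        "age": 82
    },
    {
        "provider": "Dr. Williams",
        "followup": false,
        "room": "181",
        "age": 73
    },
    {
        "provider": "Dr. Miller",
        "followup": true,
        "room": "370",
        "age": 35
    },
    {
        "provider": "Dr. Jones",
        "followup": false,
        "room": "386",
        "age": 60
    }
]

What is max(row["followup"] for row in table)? True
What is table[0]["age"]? 25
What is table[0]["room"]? "131"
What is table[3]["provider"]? "Dr. Williams"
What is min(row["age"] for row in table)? 25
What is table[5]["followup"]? False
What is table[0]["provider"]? "Dr. Smith"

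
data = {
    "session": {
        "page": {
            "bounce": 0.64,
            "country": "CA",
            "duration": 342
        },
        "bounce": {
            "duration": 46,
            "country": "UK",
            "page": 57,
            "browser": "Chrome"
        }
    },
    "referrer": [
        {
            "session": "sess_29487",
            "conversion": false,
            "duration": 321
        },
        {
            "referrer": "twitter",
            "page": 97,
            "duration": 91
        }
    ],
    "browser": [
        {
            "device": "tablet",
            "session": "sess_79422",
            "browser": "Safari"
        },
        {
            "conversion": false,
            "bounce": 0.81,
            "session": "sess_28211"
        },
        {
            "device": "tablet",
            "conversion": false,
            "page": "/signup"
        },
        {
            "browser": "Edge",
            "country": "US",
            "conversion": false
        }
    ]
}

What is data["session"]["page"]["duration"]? 342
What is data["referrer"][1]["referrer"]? "twitter"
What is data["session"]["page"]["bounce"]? 0.64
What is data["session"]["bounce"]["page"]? 57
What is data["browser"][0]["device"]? "tablet"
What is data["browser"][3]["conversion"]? False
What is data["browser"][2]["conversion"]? False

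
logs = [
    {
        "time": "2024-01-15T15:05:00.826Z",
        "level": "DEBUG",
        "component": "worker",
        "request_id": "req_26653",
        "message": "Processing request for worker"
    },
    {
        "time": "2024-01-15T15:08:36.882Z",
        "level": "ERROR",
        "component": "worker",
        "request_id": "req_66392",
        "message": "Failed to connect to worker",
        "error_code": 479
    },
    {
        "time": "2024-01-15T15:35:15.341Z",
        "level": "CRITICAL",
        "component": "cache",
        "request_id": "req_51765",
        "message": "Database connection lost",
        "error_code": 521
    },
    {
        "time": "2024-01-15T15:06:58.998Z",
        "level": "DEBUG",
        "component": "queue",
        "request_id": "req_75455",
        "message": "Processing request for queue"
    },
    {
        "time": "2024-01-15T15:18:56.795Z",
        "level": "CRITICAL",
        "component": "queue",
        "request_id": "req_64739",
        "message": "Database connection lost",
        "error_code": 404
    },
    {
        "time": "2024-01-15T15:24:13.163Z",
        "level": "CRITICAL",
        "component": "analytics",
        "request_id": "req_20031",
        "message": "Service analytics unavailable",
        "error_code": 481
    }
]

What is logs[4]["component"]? "queue"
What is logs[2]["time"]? "2024-01-15T15:35:15.341Z"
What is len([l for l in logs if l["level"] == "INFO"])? 0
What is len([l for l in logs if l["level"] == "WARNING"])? 0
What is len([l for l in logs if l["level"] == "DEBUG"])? 2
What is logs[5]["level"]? "CRITICAL"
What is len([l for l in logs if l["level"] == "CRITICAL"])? 3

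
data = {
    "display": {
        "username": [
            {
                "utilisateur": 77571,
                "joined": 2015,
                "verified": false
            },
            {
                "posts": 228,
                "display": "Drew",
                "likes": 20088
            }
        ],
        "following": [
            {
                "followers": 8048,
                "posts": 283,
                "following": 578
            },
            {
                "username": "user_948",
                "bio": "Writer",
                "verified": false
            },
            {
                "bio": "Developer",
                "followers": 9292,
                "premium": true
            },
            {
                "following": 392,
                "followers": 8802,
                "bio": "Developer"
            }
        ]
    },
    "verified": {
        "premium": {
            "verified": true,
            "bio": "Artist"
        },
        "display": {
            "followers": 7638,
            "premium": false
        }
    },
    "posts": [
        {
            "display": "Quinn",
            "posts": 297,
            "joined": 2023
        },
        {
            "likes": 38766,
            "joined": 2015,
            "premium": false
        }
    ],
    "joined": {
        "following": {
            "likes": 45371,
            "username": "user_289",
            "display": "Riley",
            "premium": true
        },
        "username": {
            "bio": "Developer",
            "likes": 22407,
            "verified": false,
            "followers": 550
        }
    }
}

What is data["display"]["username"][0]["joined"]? 2015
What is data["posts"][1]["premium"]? False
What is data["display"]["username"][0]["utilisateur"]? 77571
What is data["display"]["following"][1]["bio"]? "Writer"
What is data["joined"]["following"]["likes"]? 45371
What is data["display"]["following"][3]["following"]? 392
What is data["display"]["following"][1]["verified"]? False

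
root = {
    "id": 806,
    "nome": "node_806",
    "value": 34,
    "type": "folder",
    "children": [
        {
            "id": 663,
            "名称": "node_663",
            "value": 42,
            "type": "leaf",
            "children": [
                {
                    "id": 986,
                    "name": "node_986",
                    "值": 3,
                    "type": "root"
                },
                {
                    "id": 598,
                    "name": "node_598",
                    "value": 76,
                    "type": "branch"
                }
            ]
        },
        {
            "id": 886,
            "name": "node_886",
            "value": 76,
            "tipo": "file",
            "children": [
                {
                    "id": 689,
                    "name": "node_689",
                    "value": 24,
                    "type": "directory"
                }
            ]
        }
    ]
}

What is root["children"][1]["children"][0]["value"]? 24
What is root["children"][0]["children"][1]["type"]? "branch"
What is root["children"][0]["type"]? "leaf"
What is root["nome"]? "node_806"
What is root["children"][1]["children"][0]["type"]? "directory"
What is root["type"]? "folder"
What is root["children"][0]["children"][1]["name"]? "node_598"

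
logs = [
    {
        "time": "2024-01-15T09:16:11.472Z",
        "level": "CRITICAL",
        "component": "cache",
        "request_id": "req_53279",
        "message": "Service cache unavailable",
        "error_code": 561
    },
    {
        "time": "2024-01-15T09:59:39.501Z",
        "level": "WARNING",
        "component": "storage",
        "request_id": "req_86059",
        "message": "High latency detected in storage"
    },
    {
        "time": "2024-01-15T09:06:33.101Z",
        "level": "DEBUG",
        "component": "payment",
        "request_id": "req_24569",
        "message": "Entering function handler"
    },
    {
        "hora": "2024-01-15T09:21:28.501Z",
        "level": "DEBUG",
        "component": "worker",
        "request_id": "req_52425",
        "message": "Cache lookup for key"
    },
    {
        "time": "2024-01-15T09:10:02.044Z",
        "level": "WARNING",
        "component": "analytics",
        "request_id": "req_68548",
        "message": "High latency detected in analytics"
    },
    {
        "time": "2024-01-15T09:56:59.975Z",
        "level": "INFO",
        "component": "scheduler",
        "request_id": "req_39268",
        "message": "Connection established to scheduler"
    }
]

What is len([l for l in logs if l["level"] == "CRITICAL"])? 1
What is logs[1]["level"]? "WARNING"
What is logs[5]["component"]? "scheduler"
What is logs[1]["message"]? "High latency detected in storage"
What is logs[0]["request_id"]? "req_53279"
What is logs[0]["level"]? "CRITICAL"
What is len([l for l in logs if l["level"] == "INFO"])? 1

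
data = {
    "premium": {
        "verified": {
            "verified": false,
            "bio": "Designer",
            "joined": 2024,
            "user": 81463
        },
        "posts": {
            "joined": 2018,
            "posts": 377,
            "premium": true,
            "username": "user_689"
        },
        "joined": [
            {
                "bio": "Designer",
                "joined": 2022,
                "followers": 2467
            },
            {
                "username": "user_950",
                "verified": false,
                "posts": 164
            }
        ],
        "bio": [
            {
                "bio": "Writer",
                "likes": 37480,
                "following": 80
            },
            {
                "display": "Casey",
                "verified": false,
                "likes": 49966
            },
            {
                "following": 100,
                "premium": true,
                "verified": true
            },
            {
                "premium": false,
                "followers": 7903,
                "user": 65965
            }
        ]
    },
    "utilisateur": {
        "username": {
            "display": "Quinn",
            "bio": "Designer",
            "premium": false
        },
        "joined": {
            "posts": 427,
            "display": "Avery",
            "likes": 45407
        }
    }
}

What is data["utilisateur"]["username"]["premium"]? False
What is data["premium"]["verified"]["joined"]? 2024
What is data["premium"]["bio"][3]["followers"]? 7903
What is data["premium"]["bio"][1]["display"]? "Casey"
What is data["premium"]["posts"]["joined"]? 2018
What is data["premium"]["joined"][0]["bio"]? "Designer"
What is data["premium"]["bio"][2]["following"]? 100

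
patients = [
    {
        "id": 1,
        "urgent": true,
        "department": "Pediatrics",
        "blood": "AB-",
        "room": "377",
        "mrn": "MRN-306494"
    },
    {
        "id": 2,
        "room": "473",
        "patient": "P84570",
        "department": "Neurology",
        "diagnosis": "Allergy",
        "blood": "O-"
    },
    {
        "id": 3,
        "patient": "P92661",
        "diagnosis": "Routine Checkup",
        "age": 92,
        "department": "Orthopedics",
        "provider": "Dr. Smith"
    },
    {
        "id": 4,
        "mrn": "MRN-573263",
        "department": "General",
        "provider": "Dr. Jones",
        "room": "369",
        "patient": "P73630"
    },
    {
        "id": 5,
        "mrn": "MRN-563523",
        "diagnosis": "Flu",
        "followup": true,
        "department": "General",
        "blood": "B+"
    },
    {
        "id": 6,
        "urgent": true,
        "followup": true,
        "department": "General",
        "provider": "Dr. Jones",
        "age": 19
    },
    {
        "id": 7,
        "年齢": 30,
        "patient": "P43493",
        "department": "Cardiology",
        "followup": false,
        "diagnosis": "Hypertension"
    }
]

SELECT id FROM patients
[1, 2, 3, 4, 5, 6, 7]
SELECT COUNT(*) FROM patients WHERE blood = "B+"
1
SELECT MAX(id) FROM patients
7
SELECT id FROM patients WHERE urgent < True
[]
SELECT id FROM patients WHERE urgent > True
[]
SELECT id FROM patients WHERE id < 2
[1]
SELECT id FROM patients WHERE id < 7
[1, 2, 3, 4, 5, 6]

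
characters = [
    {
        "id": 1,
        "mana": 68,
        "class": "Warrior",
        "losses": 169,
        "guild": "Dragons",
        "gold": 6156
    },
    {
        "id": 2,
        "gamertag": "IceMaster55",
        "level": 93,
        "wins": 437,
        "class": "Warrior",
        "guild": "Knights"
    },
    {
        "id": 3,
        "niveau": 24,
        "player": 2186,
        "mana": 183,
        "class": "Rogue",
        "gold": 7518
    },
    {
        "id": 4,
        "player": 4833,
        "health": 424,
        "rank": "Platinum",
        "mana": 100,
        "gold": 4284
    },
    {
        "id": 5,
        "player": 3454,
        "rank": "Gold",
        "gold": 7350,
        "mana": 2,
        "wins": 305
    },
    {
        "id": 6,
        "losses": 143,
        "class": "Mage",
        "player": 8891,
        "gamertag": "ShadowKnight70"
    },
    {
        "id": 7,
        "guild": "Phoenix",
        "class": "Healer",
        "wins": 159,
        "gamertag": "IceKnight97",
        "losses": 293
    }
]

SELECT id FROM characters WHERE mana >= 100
[3, 4]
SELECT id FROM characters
[1, 2, 3, 4, 5, 6, 7]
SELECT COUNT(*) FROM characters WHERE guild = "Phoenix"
1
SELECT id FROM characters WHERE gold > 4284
[1, 3, 5]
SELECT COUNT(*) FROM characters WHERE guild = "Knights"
1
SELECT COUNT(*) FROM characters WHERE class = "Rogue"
1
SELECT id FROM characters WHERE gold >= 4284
[1, 3, 4, 5]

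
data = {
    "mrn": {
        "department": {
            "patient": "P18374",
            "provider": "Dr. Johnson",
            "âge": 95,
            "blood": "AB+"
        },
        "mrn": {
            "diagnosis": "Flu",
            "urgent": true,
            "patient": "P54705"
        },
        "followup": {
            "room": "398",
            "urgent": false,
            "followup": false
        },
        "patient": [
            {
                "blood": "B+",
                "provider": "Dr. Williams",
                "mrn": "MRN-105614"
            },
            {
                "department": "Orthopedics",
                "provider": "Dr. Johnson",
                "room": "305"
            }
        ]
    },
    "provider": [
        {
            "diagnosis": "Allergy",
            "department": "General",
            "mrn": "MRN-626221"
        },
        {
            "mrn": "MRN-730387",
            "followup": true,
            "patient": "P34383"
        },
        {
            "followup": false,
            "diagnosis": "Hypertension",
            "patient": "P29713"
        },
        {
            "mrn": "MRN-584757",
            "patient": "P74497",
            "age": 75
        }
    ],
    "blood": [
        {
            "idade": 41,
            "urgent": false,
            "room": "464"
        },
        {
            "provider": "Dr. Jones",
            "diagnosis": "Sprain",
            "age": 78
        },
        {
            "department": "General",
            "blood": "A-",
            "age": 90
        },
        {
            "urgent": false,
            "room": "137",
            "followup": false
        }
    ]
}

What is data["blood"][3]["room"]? "137"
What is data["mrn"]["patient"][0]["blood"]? "B+"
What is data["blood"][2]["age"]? 90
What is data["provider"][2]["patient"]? "P29713"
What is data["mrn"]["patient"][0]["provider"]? "Dr. Williams"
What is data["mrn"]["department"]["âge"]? 95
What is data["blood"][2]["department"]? "General"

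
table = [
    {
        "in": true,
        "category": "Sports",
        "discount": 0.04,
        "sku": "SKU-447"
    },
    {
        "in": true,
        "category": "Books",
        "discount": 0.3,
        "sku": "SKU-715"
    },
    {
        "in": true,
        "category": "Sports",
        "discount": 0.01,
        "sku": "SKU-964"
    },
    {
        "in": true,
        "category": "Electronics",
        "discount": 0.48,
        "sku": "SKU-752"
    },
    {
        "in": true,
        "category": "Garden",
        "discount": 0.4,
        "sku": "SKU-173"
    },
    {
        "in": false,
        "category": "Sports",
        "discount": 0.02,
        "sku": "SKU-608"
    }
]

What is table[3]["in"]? True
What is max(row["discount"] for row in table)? 0.48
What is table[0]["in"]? True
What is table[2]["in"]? True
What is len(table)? 6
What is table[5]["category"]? "Sports"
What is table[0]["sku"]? "SKU-447"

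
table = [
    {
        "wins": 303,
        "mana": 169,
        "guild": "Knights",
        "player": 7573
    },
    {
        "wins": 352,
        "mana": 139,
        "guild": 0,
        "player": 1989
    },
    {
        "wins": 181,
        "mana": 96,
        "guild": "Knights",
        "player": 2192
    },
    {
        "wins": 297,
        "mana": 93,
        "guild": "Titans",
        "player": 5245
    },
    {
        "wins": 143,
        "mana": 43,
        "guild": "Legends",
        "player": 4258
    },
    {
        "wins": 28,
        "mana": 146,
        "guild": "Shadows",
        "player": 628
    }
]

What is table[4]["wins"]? 143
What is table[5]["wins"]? 28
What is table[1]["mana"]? 139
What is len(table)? 6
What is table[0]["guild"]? "Knights"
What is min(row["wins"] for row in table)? 28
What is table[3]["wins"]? 297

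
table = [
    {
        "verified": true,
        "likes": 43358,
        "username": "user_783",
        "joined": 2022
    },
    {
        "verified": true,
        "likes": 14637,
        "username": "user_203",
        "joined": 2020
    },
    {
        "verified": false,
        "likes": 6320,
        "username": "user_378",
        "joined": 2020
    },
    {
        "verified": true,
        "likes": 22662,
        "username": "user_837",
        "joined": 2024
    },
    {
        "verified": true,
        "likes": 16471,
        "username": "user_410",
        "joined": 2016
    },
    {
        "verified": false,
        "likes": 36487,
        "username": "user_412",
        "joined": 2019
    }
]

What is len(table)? 6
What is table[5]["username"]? "user_412"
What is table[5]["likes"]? 36487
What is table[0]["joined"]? 2022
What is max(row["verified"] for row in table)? True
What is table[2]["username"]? "user_378"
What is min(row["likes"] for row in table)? 6320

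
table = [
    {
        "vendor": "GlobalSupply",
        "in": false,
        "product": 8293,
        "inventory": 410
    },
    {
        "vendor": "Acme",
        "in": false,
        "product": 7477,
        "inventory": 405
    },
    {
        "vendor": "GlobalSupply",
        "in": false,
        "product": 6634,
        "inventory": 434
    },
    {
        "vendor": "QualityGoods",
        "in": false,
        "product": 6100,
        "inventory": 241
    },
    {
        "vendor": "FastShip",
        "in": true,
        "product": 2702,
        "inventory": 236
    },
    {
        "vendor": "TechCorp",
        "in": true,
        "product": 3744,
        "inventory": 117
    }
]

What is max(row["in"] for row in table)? True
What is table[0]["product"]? 8293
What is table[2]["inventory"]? 434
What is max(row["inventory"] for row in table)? 434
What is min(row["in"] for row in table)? False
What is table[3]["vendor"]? "QualityGoods"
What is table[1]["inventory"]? 405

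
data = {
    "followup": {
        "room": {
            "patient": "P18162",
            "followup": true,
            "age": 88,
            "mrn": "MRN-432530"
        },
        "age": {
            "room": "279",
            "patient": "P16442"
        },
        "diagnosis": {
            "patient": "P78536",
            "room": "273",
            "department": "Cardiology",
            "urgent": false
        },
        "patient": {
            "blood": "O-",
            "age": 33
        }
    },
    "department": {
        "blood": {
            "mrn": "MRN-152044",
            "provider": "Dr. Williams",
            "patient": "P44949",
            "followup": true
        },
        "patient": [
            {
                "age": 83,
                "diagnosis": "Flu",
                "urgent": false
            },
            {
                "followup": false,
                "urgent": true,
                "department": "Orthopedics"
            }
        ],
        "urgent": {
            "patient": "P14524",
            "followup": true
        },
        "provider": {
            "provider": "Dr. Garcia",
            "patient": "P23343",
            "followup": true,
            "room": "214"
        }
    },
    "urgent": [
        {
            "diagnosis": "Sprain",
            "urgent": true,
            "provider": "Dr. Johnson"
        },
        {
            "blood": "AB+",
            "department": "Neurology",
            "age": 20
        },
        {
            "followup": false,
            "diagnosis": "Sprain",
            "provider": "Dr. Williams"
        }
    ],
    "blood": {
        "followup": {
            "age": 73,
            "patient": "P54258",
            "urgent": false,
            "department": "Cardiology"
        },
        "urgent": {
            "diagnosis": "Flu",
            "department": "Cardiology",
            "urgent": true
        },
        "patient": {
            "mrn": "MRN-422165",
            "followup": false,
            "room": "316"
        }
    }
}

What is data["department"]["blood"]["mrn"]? "MRN-152044"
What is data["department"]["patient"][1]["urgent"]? True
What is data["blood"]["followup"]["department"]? "Cardiology"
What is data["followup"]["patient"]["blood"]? "O-"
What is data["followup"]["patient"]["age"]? 33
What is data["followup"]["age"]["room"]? "279"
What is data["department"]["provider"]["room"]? "214"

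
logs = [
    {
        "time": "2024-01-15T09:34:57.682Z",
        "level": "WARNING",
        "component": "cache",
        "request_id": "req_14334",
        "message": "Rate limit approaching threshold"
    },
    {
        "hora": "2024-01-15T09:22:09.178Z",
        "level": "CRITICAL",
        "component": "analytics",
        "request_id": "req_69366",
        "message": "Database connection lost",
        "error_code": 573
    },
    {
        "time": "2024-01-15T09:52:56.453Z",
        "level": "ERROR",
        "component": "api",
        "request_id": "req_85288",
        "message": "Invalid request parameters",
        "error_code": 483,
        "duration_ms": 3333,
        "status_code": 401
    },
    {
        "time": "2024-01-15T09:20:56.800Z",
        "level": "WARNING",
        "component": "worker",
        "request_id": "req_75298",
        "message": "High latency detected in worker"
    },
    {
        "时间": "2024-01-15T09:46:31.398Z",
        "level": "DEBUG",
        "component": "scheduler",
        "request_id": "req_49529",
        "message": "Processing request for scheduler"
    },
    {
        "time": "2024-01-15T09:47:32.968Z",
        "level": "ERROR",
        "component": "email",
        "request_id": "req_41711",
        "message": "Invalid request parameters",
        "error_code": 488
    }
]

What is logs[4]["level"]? "DEBUG"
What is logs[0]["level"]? "WARNING"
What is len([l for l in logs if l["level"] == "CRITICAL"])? 1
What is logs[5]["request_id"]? "req_41711"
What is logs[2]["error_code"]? 483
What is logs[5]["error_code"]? 488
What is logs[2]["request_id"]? "req_85288"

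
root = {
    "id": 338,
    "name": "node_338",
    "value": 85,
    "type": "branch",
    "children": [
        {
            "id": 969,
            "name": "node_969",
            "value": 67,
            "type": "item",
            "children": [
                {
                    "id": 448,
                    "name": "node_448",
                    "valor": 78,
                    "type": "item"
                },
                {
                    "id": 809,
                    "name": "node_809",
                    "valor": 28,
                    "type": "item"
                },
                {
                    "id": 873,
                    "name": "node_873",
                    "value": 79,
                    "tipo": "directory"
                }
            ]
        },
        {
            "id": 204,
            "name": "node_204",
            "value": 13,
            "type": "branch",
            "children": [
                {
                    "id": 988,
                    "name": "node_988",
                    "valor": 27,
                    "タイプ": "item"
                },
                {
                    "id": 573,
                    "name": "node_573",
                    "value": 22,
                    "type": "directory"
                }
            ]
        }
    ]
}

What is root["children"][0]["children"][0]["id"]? 448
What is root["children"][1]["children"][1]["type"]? "directory"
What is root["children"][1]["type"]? "branch"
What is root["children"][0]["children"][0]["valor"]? 78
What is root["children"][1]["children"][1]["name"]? "node_573"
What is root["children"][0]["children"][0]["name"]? "node_448"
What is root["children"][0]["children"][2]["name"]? "node_873"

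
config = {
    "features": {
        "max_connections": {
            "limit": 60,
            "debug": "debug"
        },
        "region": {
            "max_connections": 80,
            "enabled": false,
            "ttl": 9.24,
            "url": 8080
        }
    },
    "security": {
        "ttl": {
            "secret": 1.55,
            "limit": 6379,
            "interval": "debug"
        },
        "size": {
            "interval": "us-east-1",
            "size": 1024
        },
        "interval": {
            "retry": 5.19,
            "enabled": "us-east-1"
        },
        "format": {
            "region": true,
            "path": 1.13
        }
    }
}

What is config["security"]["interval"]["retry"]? 5.19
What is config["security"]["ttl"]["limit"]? 6379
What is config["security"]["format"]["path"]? 1.13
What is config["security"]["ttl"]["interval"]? "debug"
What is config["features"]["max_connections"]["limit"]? 60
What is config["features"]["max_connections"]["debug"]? "debug"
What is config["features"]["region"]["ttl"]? 9.24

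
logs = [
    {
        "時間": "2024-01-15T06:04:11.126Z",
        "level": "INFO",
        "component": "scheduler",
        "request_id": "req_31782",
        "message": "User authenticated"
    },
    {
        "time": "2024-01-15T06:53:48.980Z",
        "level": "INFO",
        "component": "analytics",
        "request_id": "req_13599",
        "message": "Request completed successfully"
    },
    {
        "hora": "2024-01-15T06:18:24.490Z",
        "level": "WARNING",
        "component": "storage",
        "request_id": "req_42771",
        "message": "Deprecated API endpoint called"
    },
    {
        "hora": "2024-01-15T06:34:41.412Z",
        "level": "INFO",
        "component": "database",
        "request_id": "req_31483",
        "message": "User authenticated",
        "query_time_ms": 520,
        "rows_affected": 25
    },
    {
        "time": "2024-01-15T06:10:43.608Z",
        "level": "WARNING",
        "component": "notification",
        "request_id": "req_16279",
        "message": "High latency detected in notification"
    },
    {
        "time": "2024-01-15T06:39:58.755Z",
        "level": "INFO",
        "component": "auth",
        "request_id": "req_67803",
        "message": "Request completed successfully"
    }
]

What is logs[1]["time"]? "2024-01-15T06:53:48.980Z"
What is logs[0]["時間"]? "2024-01-15T06:04:11.126Z"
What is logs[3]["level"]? "INFO"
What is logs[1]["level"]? "INFO"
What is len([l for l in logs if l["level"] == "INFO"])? 4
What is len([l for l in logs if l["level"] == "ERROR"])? 0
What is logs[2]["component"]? "storage"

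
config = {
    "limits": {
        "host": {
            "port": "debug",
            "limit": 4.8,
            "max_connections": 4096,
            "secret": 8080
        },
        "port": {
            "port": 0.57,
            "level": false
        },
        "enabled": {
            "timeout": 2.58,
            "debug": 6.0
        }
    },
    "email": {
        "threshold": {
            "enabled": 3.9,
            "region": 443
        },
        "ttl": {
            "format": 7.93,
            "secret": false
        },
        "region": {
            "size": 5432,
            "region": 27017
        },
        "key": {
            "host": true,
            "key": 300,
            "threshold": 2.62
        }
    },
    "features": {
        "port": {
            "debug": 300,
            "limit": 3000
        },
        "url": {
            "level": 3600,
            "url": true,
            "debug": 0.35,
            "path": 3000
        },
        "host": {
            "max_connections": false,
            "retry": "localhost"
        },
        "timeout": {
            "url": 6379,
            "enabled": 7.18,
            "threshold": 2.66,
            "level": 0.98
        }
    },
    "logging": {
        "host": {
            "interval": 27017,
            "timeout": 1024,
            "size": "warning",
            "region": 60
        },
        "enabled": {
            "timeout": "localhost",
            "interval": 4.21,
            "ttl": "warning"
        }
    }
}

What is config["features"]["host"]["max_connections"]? False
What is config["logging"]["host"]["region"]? 60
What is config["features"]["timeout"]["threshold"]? 2.66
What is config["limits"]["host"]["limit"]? 4.8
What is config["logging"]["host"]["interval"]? 27017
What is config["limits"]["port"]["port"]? 0.57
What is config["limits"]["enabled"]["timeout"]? 2.58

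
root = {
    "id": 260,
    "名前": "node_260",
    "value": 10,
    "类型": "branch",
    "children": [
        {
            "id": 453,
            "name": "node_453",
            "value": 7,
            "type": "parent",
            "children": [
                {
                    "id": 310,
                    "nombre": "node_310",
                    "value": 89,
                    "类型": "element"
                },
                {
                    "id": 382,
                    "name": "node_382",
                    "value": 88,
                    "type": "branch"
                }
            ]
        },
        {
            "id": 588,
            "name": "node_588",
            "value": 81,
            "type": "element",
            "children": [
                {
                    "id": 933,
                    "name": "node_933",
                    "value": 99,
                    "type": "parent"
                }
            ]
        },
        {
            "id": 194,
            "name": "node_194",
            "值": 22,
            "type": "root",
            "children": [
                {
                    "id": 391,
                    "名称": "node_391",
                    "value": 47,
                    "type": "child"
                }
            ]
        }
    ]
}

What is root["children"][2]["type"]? "root"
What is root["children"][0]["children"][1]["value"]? 88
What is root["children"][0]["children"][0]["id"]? 310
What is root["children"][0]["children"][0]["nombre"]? "node_310"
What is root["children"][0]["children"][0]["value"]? 89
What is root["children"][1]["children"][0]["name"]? "node_933"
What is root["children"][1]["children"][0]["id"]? 933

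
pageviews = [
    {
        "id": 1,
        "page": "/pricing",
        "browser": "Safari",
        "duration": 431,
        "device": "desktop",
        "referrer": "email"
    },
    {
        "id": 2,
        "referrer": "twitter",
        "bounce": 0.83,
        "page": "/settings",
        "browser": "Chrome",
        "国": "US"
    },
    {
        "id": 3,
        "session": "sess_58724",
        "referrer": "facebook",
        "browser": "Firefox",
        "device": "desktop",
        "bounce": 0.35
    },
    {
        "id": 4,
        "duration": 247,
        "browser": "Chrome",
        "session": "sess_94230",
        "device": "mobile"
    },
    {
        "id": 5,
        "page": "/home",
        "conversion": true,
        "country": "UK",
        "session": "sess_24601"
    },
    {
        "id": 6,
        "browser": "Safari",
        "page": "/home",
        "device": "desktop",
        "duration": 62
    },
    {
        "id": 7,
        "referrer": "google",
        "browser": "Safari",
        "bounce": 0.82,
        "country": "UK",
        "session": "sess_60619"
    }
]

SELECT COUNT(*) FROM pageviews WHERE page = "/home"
2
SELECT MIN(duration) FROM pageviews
62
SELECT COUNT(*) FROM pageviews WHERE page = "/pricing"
1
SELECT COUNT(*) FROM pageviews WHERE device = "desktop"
3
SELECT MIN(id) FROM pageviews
1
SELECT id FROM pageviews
[1, 2, 3, 4, 5, 6, 7]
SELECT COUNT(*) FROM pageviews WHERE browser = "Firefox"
1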